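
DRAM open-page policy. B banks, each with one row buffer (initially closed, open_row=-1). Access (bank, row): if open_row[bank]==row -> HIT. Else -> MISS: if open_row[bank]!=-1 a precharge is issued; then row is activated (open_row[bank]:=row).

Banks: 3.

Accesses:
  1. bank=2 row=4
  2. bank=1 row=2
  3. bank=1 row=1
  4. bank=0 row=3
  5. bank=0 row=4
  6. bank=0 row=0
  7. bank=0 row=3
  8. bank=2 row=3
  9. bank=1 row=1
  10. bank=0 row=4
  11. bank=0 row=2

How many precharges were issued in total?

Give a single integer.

Acc 1: bank2 row4 -> MISS (open row4); precharges=0
Acc 2: bank1 row2 -> MISS (open row2); precharges=0
Acc 3: bank1 row1 -> MISS (open row1); precharges=1
Acc 4: bank0 row3 -> MISS (open row3); precharges=1
Acc 5: bank0 row4 -> MISS (open row4); precharges=2
Acc 6: bank0 row0 -> MISS (open row0); precharges=3
Acc 7: bank0 row3 -> MISS (open row3); precharges=4
Acc 8: bank2 row3 -> MISS (open row3); precharges=5
Acc 9: bank1 row1 -> HIT
Acc 10: bank0 row4 -> MISS (open row4); precharges=6
Acc 11: bank0 row2 -> MISS (open row2); precharges=7

Answer: 7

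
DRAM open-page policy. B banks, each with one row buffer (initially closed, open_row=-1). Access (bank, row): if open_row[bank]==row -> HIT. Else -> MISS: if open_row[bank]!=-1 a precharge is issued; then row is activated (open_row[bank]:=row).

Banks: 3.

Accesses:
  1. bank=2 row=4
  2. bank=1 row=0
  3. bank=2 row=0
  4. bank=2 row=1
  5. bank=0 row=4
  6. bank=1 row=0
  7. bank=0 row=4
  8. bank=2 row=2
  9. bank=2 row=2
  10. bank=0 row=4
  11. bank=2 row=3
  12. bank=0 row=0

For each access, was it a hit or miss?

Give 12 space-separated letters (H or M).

Answer: M M M M M H H M H H M M

Derivation:
Acc 1: bank2 row4 -> MISS (open row4); precharges=0
Acc 2: bank1 row0 -> MISS (open row0); precharges=0
Acc 3: bank2 row0 -> MISS (open row0); precharges=1
Acc 4: bank2 row1 -> MISS (open row1); precharges=2
Acc 5: bank0 row4 -> MISS (open row4); precharges=2
Acc 6: bank1 row0 -> HIT
Acc 7: bank0 row4 -> HIT
Acc 8: bank2 row2 -> MISS (open row2); precharges=3
Acc 9: bank2 row2 -> HIT
Acc 10: bank0 row4 -> HIT
Acc 11: bank2 row3 -> MISS (open row3); precharges=4
Acc 12: bank0 row0 -> MISS (open row0); precharges=5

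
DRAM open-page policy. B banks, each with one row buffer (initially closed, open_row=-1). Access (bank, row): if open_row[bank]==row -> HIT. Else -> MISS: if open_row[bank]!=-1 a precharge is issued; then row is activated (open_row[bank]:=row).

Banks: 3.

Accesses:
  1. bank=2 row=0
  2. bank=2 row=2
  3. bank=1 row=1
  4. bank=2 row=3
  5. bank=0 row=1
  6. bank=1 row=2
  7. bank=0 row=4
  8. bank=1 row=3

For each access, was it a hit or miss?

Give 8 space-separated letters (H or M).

Answer: M M M M M M M M

Derivation:
Acc 1: bank2 row0 -> MISS (open row0); precharges=0
Acc 2: bank2 row2 -> MISS (open row2); precharges=1
Acc 3: bank1 row1 -> MISS (open row1); precharges=1
Acc 4: bank2 row3 -> MISS (open row3); precharges=2
Acc 5: bank0 row1 -> MISS (open row1); precharges=2
Acc 6: bank1 row2 -> MISS (open row2); precharges=3
Acc 7: bank0 row4 -> MISS (open row4); precharges=4
Acc 8: bank1 row3 -> MISS (open row3); precharges=5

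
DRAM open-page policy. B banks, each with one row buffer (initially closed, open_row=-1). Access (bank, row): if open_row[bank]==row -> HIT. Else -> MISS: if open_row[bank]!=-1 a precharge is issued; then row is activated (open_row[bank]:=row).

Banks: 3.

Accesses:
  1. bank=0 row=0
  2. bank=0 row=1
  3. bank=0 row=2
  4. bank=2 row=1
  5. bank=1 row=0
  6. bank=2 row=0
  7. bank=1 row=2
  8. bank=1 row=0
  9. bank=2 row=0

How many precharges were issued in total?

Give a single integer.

Acc 1: bank0 row0 -> MISS (open row0); precharges=0
Acc 2: bank0 row1 -> MISS (open row1); precharges=1
Acc 3: bank0 row2 -> MISS (open row2); precharges=2
Acc 4: bank2 row1 -> MISS (open row1); precharges=2
Acc 5: bank1 row0 -> MISS (open row0); precharges=2
Acc 6: bank2 row0 -> MISS (open row0); precharges=3
Acc 7: bank1 row2 -> MISS (open row2); precharges=4
Acc 8: bank1 row0 -> MISS (open row0); precharges=5
Acc 9: bank2 row0 -> HIT

Answer: 5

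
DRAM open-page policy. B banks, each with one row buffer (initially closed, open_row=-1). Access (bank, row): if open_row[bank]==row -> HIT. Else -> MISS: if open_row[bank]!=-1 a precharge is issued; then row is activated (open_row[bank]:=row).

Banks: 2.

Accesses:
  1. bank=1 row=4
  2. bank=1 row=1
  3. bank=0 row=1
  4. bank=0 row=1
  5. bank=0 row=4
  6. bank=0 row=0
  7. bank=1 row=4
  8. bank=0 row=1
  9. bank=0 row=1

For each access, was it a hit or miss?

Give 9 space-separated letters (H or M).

Answer: M M M H M M M M H

Derivation:
Acc 1: bank1 row4 -> MISS (open row4); precharges=0
Acc 2: bank1 row1 -> MISS (open row1); precharges=1
Acc 3: bank0 row1 -> MISS (open row1); precharges=1
Acc 4: bank0 row1 -> HIT
Acc 5: bank0 row4 -> MISS (open row4); precharges=2
Acc 6: bank0 row0 -> MISS (open row0); precharges=3
Acc 7: bank1 row4 -> MISS (open row4); precharges=4
Acc 8: bank0 row1 -> MISS (open row1); precharges=5
Acc 9: bank0 row1 -> HIT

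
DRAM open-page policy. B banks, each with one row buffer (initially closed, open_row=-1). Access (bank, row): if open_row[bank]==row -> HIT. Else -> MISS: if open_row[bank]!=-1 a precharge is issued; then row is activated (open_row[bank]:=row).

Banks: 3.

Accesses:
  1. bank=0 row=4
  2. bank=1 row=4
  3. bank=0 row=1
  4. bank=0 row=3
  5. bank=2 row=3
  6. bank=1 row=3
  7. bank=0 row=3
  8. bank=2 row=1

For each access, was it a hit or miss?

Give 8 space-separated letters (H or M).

Answer: M M M M M M H M

Derivation:
Acc 1: bank0 row4 -> MISS (open row4); precharges=0
Acc 2: bank1 row4 -> MISS (open row4); precharges=0
Acc 3: bank0 row1 -> MISS (open row1); precharges=1
Acc 4: bank0 row3 -> MISS (open row3); precharges=2
Acc 5: bank2 row3 -> MISS (open row3); precharges=2
Acc 6: bank1 row3 -> MISS (open row3); precharges=3
Acc 7: bank0 row3 -> HIT
Acc 8: bank2 row1 -> MISS (open row1); precharges=4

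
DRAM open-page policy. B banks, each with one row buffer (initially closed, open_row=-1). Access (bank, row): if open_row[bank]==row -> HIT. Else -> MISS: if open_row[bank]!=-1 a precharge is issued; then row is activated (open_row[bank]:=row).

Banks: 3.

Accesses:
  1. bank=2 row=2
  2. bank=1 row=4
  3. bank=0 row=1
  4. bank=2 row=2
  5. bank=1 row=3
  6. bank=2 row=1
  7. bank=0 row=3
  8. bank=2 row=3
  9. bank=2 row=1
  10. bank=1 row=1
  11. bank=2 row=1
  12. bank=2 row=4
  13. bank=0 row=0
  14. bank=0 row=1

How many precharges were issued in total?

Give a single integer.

Answer: 9

Derivation:
Acc 1: bank2 row2 -> MISS (open row2); precharges=0
Acc 2: bank1 row4 -> MISS (open row4); precharges=0
Acc 3: bank0 row1 -> MISS (open row1); precharges=0
Acc 4: bank2 row2 -> HIT
Acc 5: bank1 row3 -> MISS (open row3); precharges=1
Acc 6: bank2 row1 -> MISS (open row1); precharges=2
Acc 7: bank0 row3 -> MISS (open row3); precharges=3
Acc 8: bank2 row3 -> MISS (open row3); precharges=4
Acc 9: bank2 row1 -> MISS (open row1); precharges=5
Acc 10: bank1 row1 -> MISS (open row1); precharges=6
Acc 11: bank2 row1 -> HIT
Acc 12: bank2 row4 -> MISS (open row4); precharges=7
Acc 13: bank0 row0 -> MISS (open row0); precharges=8
Acc 14: bank0 row1 -> MISS (open row1); precharges=9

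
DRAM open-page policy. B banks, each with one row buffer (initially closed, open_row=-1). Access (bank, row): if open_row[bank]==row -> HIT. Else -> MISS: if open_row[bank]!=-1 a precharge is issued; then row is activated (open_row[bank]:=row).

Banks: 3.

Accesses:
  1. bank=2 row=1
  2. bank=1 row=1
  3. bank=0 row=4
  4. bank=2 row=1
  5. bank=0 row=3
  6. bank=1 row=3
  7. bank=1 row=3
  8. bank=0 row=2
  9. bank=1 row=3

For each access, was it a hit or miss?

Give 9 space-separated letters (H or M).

Acc 1: bank2 row1 -> MISS (open row1); precharges=0
Acc 2: bank1 row1 -> MISS (open row1); precharges=0
Acc 3: bank0 row4 -> MISS (open row4); precharges=0
Acc 4: bank2 row1 -> HIT
Acc 5: bank0 row3 -> MISS (open row3); precharges=1
Acc 6: bank1 row3 -> MISS (open row3); precharges=2
Acc 7: bank1 row3 -> HIT
Acc 8: bank0 row2 -> MISS (open row2); precharges=3
Acc 9: bank1 row3 -> HIT

Answer: M M M H M M H M H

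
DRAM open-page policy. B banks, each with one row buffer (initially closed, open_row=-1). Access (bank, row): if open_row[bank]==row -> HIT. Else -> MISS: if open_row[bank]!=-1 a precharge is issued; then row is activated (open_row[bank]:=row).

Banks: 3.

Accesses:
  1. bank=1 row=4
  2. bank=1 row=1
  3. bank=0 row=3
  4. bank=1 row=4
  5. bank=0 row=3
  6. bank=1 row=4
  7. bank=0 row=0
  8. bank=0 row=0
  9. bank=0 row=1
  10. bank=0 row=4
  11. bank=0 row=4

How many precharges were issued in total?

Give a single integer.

Answer: 5

Derivation:
Acc 1: bank1 row4 -> MISS (open row4); precharges=0
Acc 2: bank1 row1 -> MISS (open row1); precharges=1
Acc 3: bank0 row3 -> MISS (open row3); precharges=1
Acc 4: bank1 row4 -> MISS (open row4); precharges=2
Acc 5: bank0 row3 -> HIT
Acc 6: bank1 row4 -> HIT
Acc 7: bank0 row0 -> MISS (open row0); precharges=3
Acc 8: bank0 row0 -> HIT
Acc 9: bank0 row1 -> MISS (open row1); precharges=4
Acc 10: bank0 row4 -> MISS (open row4); precharges=5
Acc 11: bank0 row4 -> HIT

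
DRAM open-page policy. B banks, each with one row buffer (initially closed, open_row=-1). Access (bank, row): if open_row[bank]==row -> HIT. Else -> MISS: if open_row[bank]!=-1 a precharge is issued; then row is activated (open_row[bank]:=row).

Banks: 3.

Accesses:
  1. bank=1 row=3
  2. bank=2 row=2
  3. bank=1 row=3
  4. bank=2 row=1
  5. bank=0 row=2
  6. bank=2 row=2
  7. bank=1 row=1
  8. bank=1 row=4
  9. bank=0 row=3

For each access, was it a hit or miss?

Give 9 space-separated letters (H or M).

Answer: M M H M M M M M M

Derivation:
Acc 1: bank1 row3 -> MISS (open row3); precharges=0
Acc 2: bank2 row2 -> MISS (open row2); precharges=0
Acc 3: bank1 row3 -> HIT
Acc 4: bank2 row1 -> MISS (open row1); precharges=1
Acc 5: bank0 row2 -> MISS (open row2); precharges=1
Acc 6: bank2 row2 -> MISS (open row2); precharges=2
Acc 7: bank1 row1 -> MISS (open row1); precharges=3
Acc 8: bank1 row4 -> MISS (open row4); precharges=4
Acc 9: bank0 row3 -> MISS (open row3); precharges=5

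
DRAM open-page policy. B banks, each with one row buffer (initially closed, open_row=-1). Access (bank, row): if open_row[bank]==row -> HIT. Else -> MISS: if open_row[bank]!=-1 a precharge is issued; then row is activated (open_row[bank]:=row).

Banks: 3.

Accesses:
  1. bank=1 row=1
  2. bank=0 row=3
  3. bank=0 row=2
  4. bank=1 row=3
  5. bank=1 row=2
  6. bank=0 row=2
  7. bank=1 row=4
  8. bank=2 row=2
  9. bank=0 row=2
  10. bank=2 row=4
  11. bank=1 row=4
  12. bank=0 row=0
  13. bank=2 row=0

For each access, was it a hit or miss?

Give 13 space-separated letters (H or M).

Answer: M M M M M H M M H M H M M

Derivation:
Acc 1: bank1 row1 -> MISS (open row1); precharges=0
Acc 2: bank0 row3 -> MISS (open row3); precharges=0
Acc 3: bank0 row2 -> MISS (open row2); precharges=1
Acc 4: bank1 row3 -> MISS (open row3); precharges=2
Acc 5: bank1 row2 -> MISS (open row2); precharges=3
Acc 6: bank0 row2 -> HIT
Acc 7: bank1 row4 -> MISS (open row4); precharges=4
Acc 8: bank2 row2 -> MISS (open row2); precharges=4
Acc 9: bank0 row2 -> HIT
Acc 10: bank2 row4 -> MISS (open row4); precharges=5
Acc 11: bank1 row4 -> HIT
Acc 12: bank0 row0 -> MISS (open row0); precharges=6
Acc 13: bank2 row0 -> MISS (open row0); precharges=7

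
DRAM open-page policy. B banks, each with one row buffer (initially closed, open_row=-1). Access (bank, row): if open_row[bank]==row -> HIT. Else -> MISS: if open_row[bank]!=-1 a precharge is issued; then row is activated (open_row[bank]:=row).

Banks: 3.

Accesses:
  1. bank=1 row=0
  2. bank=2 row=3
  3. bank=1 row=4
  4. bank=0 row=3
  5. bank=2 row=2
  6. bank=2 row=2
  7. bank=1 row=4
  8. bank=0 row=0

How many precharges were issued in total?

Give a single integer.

Acc 1: bank1 row0 -> MISS (open row0); precharges=0
Acc 2: bank2 row3 -> MISS (open row3); precharges=0
Acc 3: bank1 row4 -> MISS (open row4); precharges=1
Acc 4: bank0 row3 -> MISS (open row3); precharges=1
Acc 5: bank2 row2 -> MISS (open row2); precharges=2
Acc 6: bank2 row2 -> HIT
Acc 7: bank1 row4 -> HIT
Acc 8: bank0 row0 -> MISS (open row0); precharges=3

Answer: 3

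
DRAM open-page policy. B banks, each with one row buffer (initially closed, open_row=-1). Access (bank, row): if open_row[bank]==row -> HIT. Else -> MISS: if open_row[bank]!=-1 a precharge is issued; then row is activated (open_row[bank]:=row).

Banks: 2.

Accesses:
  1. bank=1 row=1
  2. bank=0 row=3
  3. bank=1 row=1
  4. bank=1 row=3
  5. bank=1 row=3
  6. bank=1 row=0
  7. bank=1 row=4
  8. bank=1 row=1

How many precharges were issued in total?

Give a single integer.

Answer: 4

Derivation:
Acc 1: bank1 row1 -> MISS (open row1); precharges=0
Acc 2: bank0 row3 -> MISS (open row3); precharges=0
Acc 3: bank1 row1 -> HIT
Acc 4: bank1 row3 -> MISS (open row3); precharges=1
Acc 5: bank1 row3 -> HIT
Acc 6: bank1 row0 -> MISS (open row0); precharges=2
Acc 7: bank1 row4 -> MISS (open row4); precharges=3
Acc 8: bank1 row1 -> MISS (open row1); precharges=4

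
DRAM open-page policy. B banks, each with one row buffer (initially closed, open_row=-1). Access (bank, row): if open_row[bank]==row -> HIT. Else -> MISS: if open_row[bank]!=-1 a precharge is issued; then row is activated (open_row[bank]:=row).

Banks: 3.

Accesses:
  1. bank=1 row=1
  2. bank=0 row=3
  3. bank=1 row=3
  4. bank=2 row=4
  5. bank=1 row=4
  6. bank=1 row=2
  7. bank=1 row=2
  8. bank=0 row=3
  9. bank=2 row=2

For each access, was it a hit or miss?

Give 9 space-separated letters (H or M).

Acc 1: bank1 row1 -> MISS (open row1); precharges=0
Acc 2: bank0 row3 -> MISS (open row3); precharges=0
Acc 3: bank1 row3 -> MISS (open row3); precharges=1
Acc 4: bank2 row4 -> MISS (open row4); precharges=1
Acc 5: bank1 row4 -> MISS (open row4); precharges=2
Acc 6: bank1 row2 -> MISS (open row2); precharges=3
Acc 7: bank1 row2 -> HIT
Acc 8: bank0 row3 -> HIT
Acc 9: bank2 row2 -> MISS (open row2); precharges=4

Answer: M M M M M M H H M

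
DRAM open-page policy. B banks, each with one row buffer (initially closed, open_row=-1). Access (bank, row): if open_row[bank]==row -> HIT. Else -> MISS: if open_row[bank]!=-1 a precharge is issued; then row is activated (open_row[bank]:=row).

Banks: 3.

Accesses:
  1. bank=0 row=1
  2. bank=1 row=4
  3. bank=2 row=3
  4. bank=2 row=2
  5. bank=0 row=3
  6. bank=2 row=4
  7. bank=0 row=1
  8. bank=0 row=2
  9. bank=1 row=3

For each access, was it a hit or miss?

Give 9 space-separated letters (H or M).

Answer: M M M M M M M M M

Derivation:
Acc 1: bank0 row1 -> MISS (open row1); precharges=0
Acc 2: bank1 row4 -> MISS (open row4); precharges=0
Acc 3: bank2 row3 -> MISS (open row3); precharges=0
Acc 4: bank2 row2 -> MISS (open row2); precharges=1
Acc 5: bank0 row3 -> MISS (open row3); precharges=2
Acc 6: bank2 row4 -> MISS (open row4); precharges=3
Acc 7: bank0 row1 -> MISS (open row1); precharges=4
Acc 8: bank0 row2 -> MISS (open row2); precharges=5
Acc 9: bank1 row3 -> MISS (open row3); precharges=6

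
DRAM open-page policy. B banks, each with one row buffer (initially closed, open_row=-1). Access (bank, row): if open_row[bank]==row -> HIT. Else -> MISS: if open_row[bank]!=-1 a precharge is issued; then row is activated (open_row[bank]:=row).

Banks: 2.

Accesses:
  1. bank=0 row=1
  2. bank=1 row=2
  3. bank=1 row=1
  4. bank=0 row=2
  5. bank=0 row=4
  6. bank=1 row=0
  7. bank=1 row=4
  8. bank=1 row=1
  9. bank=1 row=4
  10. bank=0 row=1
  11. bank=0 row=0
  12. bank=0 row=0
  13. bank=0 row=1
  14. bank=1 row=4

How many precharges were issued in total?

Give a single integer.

Acc 1: bank0 row1 -> MISS (open row1); precharges=0
Acc 2: bank1 row2 -> MISS (open row2); precharges=0
Acc 3: bank1 row1 -> MISS (open row1); precharges=1
Acc 4: bank0 row2 -> MISS (open row2); precharges=2
Acc 5: bank0 row4 -> MISS (open row4); precharges=3
Acc 6: bank1 row0 -> MISS (open row0); precharges=4
Acc 7: bank1 row4 -> MISS (open row4); precharges=5
Acc 8: bank1 row1 -> MISS (open row1); precharges=6
Acc 9: bank1 row4 -> MISS (open row4); precharges=7
Acc 10: bank0 row1 -> MISS (open row1); precharges=8
Acc 11: bank0 row0 -> MISS (open row0); precharges=9
Acc 12: bank0 row0 -> HIT
Acc 13: bank0 row1 -> MISS (open row1); precharges=10
Acc 14: bank1 row4 -> HIT

Answer: 10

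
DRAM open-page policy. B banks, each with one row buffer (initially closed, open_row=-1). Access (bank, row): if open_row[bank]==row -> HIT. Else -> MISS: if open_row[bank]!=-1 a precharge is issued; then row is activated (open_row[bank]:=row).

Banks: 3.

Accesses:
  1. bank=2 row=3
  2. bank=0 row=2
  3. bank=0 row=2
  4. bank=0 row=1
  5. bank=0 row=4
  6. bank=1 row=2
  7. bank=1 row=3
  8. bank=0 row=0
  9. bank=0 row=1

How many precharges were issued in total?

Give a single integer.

Acc 1: bank2 row3 -> MISS (open row3); precharges=0
Acc 2: bank0 row2 -> MISS (open row2); precharges=0
Acc 3: bank0 row2 -> HIT
Acc 4: bank0 row1 -> MISS (open row1); precharges=1
Acc 5: bank0 row4 -> MISS (open row4); precharges=2
Acc 6: bank1 row2 -> MISS (open row2); precharges=2
Acc 7: bank1 row3 -> MISS (open row3); precharges=3
Acc 8: bank0 row0 -> MISS (open row0); precharges=4
Acc 9: bank0 row1 -> MISS (open row1); precharges=5

Answer: 5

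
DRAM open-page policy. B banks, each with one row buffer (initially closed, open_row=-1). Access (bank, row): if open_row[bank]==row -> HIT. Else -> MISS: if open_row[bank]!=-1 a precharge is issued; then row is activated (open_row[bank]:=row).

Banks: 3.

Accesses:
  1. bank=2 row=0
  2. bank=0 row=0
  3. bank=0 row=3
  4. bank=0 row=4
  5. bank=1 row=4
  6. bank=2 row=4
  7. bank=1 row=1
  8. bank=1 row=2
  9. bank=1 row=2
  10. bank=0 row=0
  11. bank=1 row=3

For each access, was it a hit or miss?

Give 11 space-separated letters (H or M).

Answer: M M M M M M M M H M M

Derivation:
Acc 1: bank2 row0 -> MISS (open row0); precharges=0
Acc 2: bank0 row0 -> MISS (open row0); precharges=0
Acc 3: bank0 row3 -> MISS (open row3); precharges=1
Acc 4: bank0 row4 -> MISS (open row4); precharges=2
Acc 5: bank1 row4 -> MISS (open row4); precharges=2
Acc 6: bank2 row4 -> MISS (open row4); precharges=3
Acc 7: bank1 row1 -> MISS (open row1); precharges=4
Acc 8: bank1 row2 -> MISS (open row2); precharges=5
Acc 9: bank1 row2 -> HIT
Acc 10: bank0 row0 -> MISS (open row0); precharges=6
Acc 11: bank1 row3 -> MISS (open row3); precharges=7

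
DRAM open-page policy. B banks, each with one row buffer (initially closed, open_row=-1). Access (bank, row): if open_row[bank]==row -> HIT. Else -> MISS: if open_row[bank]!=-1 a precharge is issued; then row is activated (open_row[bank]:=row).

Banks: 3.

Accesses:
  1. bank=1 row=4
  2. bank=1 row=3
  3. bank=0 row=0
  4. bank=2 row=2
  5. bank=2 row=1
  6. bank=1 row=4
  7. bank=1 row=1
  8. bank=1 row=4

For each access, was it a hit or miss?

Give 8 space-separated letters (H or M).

Answer: M M M M M M M M

Derivation:
Acc 1: bank1 row4 -> MISS (open row4); precharges=0
Acc 2: bank1 row3 -> MISS (open row3); precharges=1
Acc 3: bank0 row0 -> MISS (open row0); precharges=1
Acc 4: bank2 row2 -> MISS (open row2); precharges=1
Acc 5: bank2 row1 -> MISS (open row1); precharges=2
Acc 6: bank1 row4 -> MISS (open row4); precharges=3
Acc 7: bank1 row1 -> MISS (open row1); precharges=4
Acc 8: bank1 row4 -> MISS (open row4); precharges=5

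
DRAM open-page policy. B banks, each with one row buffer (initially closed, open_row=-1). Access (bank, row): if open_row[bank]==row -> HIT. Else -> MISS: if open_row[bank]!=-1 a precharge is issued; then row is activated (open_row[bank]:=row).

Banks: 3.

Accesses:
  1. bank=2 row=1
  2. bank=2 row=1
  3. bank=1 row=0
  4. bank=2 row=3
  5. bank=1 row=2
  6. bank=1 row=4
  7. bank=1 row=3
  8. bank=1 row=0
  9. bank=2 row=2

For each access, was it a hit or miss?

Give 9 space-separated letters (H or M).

Acc 1: bank2 row1 -> MISS (open row1); precharges=0
Acc 2: bank2 row1 -> HIT
Acc 3: bank1 row0 -> MISS (open row0); precharges=0
Acc 4: bank2 row3 -> MISS (open row3); precharges=1
Acc 5: bank1 row2 -> MISS (open row2); precharges=2
Acc 6: bank1 row4 -> MISS (open row4); precharges=3
Acc 7: bank1 row3 -> MISS (open row3); precharges=4
Acc 8: bank1 row0 -> MISS (open row0); precharges=5
Acc 9: bank2 row2 -> MISS (open row2); precharges=6

Answer: M H M M M M M M M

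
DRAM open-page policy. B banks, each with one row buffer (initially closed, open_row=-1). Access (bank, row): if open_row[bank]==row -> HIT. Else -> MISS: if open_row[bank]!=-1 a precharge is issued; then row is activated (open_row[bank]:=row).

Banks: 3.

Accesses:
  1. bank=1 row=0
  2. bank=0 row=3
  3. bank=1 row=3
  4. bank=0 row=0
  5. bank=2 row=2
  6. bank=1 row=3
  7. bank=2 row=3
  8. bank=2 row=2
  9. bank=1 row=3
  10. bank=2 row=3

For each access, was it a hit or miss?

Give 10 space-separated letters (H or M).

Answer: M M M M M H M M H M

Derivation:
Acc 1: bank1 row0 -> MISS (open row0); precharges=0
Acc 2: bank0 row3 -> MISS (open row3); precharges=0
Acc 3: bank1 row3 -> MISS (open row3); precharges=1
Acc 4: bank0 row0 -> MISS (open row0); precharges=2
Acc 5: bank2 row2 -> MISS (open row2); precharges=2
Acc 6: bank1 row3 -> HIT
Acc 7: bank2 row3 -> MISS (open row3); precharges=3
Acc 8: bank2 row2 -> MISS (open row2); precharges=4
Acc 9: bank1 row3 -> HIT
Acc 10: bank2 row3 -> MISS (open row3); precharges=5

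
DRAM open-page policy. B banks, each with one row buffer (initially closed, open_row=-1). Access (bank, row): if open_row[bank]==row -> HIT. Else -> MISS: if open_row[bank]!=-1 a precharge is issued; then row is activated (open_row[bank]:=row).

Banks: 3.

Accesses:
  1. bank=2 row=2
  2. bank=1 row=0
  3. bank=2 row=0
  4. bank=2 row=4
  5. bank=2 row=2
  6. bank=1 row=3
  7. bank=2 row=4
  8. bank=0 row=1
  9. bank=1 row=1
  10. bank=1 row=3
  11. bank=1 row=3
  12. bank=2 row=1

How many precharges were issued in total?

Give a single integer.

Answer: 8

Derivation:
Acc 1: bank2 row2 -> MISS (open row2); precharges=0
Acc 2: bank1 row0 -> MISS (open row0); precharges=0
Acc 3: bank2 row0 -> MISS (open row0); precharges=1
Acc 4: bank2 row4 -> MISS (open row4); precharges=2
Acc 5: bank2 row2 -> MISS (open row2); precharges=3
Acc 6: bank1 row3 -> MISS (open row3); precharges=4
Acc 7: bank2 row4 -> MISS (open row4); precharges=5
Acc 8: bank0 row1 -> MISS (open row1); precharges=5
Acc 9: bank1 row1 -> MISS (open row1); precharges=6
Acc 10: bank1 row3 -> MISS (open row3); precharges=7
Acc 11: bank1 row3 -> HIT
Acc 12: bank2 row1 -> MISS (open row1); precharges=8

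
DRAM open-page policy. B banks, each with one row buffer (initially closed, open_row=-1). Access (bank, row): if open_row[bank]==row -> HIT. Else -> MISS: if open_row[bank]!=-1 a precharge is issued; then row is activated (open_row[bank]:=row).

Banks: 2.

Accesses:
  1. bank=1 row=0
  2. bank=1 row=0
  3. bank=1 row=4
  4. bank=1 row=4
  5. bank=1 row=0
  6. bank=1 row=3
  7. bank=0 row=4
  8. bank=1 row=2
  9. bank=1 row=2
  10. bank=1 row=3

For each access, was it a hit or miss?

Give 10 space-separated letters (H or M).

Acc 1: bank1 row0 -> MISS (open row0); precharges=0
Acc 2: bank1 row0 -> HIT
Acc 3: bank1 row4 -> MISS (open row4); precharges=1
Acc 4: bank1 row4 -> HIT
Acc 5: bank1 row0 -> MISS (open row0); precharges=2
Acc 6: bank1 row3 -> MISS (open row3); precharges=3
Acc 7: bank0 row4 -> MISS (open row4); precharges=3
Acc 8: bank1 row2 -> MISS (open row2); precharges=4
Acc 9: bank1 row2 -> HIT
Acc 10: bank1 row3 -> MISS (open row3); precharges=5

Answer: M H M H M M M M H M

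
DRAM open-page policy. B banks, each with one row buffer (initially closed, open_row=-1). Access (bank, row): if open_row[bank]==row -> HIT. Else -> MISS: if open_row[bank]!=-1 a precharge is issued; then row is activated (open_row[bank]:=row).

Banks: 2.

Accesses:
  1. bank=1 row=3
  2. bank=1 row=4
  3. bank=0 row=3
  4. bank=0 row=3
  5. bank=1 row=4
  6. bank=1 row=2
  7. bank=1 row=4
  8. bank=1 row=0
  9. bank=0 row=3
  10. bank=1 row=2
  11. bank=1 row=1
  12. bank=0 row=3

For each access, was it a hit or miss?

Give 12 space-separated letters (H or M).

Answer: M M M H H M M M H M M H

Derivation:
Acc 1: bank1 row3 -> MISS (open row3); precharges=0
Acc 2: bank1 row4 -> MISS (open row4); precharges=1
Acc 3: bank0 row3 -> MISS (open row3); precharges=1
Acc 4: bank0 row3 -> HIT
Acc 5: bank1 row4 -> HIT
Acc 6: bank1 row2 -> MISS (open row2); precharges=2
Acc 7: bank1 row4 -> MISS (open row4); precharges=3
Acc 8: bank1 row0 -> MISS (open row0); precharges=4
Acc 9: bank0 row3 -> HIT
Acc 10: bank1 row2 -> MISS (open row2); precharges=5
Acc 11: bank1 row1 -> MISS (open row1); precharges=6
Acc 12: bank0 row3 -> HIT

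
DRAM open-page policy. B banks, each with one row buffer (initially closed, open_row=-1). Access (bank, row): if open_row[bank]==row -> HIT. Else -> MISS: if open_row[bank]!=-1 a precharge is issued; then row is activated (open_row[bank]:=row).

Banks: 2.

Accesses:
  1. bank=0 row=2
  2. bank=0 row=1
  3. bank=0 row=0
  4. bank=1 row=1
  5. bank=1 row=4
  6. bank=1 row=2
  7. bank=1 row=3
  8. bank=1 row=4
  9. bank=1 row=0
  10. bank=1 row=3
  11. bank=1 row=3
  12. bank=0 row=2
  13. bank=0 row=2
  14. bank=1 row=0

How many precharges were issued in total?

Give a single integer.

Answer: 10

Derivation:
Acc 1: bank0 row2 -> MISS (open row2); precharges=0
Acc 2: bank0 row1 -> MISS (open row1); precharges=1
Acc 3: bank0 row0 -> MISS (open row0); precharges=2
Acc 4: bank1 row1 -> MISS (open row1); precharges=2
Acc 5: bank1 row4 -> MISS (open row4); precharges=3
Acc 6: bank1 row2 -> MISS (open row2); precharges=4
Acc 7: bank1 row3 -> MISS (open row3); precharges=5
Acc 8: bank1 row4 -> MISS (open row4); precharges=6
Acc 9: bank1 row0 -> MISS (open row0); precharges=7
Acc 10: bank1 row3 -> MISS (open row3); precharges=8
Acc 11: bank1 row3 -> HIT
Acc 12: bank0 row2 -> MISS (open row2); precharges=9
Acc 13: bank0 row2 -> HIT
Acc 14: bank1 row0 -> MISS (open row0); precharges=10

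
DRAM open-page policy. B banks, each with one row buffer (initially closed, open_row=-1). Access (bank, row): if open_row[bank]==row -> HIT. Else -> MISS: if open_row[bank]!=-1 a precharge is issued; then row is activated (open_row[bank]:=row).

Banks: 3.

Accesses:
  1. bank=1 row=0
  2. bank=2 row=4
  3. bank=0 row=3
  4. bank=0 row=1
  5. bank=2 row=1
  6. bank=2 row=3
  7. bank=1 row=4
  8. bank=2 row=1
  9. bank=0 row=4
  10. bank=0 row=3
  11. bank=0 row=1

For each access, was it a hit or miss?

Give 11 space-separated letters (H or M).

Acc 1: bank1 row0 -> MISS (open row0); precharges=0
Acc 2: bank2 row4 -> MISS (open row4); precharges=0
Acc 3: bank0 row3 -> MISS (open row3); precharges=0
Acc 4: bank0 row1 -> MISS (open row1); precharges=1
Acc 5: bank2 row1 -> MISS (open row1); precharges=2
Acc 6: bank2 row3 -> MISS (open row3); precharges=3
Acc 7: bank1 row4 -> MISS (open row4); precharges=4
Acc 8: bank2 row1 -> MISS (open row1); precharges=5
Acc 9: bank0 row4 -> MISS (open row4); precharges=6
Acc 10: bank0 row3 -> MISS (open row3); precharges=7
Acc 11: bank0 row1 -> MISS (open row1); precharges=8

Answer: M M M M M M M M M M M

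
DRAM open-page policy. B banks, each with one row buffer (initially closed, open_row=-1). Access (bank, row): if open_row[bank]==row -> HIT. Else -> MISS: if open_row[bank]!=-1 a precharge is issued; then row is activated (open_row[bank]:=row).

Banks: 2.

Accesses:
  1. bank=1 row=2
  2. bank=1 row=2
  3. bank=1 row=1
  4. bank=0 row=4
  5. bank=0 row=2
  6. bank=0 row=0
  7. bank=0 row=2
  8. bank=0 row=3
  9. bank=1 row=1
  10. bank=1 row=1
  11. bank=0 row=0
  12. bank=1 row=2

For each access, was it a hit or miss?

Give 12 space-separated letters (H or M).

Acc 1: bank1 row2 -> MISS (open row2); precharges=0
Acc 2: bank1 row2 -> HIT
Acc 3: bank1 row1 -> MISS (open row1); precharges=1
Acc 4: bank0 row4 -> MISS (open row4); precharges=1
Acc 5: bank0 row2 -> MISS (open row2); precharges=2
Acc 6: bank0 row0 -> MISS (open row0); precharges=3
Acc 7: bank0 row2 -> MISS (open row2); precharges=4
Acc 8: bank0 row3 -> MISS (open row3); precharges=5
Acc 9: bank1 row1 -> HIT
Acc 10: bank1 row1 -> HIT
Acc 11: bank0 row0 -> MISS (open row0); precharges=6
Acc 12: bank1 row2 -> MISS (open row2); precharges=7

Answer: M H M M M M M M H H M M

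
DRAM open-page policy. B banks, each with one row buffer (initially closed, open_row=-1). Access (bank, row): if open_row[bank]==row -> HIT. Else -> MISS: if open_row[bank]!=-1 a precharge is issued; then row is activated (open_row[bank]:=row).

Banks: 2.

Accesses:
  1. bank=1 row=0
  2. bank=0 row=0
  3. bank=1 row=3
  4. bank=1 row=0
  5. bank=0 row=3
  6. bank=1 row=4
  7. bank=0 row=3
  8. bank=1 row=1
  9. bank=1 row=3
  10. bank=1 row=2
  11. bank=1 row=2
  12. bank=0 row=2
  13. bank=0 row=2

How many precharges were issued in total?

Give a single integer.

Answer: 8

Derivation:
Acc 1: bank1 row0 -> MISS (open row0); precharges=0
Acc 2: bank0 row0 -> MISS (open row0); precharges=0
Acc 3: bank1 row3 -> MISS (open row3); precharges=1
Acc 4: bank1 row0 -> MISS (open row0); precharges=2
Acc 5: bank0 row3 -> MISS (open row3); precharges=3
Acc 6: bank1 row4 -> MISS (open row4); precharges=4
Acc 7: bank0 row3 -> HIT
Acc 8: bank1 row1 -> MISS (open row1); precharges=5
Acc 9: bank1 row3 -> MISS (open row3); precharges=6
Acc 10: bank1 row2 -> MISS (open row2); precharges=7
Acc 11: bank1 row2 -> HIT
Acc 12: bank0 row2 -> MISS (open row2); precharges=8
Acc 13: bank0 row2 -> HIT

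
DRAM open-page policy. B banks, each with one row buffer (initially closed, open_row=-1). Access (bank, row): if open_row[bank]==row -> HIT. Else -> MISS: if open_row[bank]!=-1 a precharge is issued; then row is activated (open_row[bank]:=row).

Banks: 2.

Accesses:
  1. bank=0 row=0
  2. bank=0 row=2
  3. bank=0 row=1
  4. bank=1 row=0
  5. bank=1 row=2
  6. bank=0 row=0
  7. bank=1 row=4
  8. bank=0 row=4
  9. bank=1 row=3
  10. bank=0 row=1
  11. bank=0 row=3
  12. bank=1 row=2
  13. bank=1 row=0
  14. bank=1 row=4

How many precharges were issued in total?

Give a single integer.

Acc 1: bank0 row0 -> MISS (open row0); precharges=0
Acc 2: bank0 row2 -> MISS (open row2); precharges=1
Acc 3: bank0 row1 -> MISS (open row1); precharges=2
Acc 4: bank1 row0 -> MISS (open row0); precharges=2
Acc 5: bank1 row2 -> MISS (open row2); precharges=3
Acc 6: bank0 row0 -> MISS (open row0); precharges=4
Acc 7: bank1 row4 -> MISS (open row4); precharges=5
Acc 8: bank0 row4 -> MISS (open row4); precharges=6
Acc 9: bank1 row3 -> MISS (open row3); precharges=7
Acc 10: bank0 row1 -> MISS (open row1); precharges=8
Acc 11: bank0 row3 -> MISS (open row3); precharges=9
Acc 12: bank1 row2 -> MISS (open row2); precharges=10
Acc 13: bank1 row0 -> MISS (open row0); precharges=11
Acc 14: bank1 row4 -> MISS (open row4); precharges=12

Answer: 12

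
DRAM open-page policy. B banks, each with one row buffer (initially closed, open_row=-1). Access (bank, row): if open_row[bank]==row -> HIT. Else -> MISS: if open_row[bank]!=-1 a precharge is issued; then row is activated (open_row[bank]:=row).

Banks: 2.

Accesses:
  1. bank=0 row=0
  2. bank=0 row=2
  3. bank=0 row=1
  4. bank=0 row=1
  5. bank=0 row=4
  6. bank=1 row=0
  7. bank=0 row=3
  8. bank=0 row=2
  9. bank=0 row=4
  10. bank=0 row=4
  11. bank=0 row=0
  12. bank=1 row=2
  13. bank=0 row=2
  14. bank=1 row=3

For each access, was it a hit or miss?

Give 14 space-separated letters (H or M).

Answer: M M M H M M M M M H M M M M

Derivation:
Acc 1: bank0 row0 -> MISS (open row0); precharges=0
Acc 2: bank0 row2 -> MISS (open row2); precharges=1
Acc 3: bank0 row1 -> MISS (open row1); precharges=2
Acc 4: bank0 row1 -> HIT
Acc 5: bank0 row4 -> MISS (open row4); precharges=3
Acc 6: bank1 row0 -> MISS (open row0); precharges=3
Acc 7: bank0 row3 -> MISS (open row3); precharges=4
Acc 8: bank0 row2 -> MISS (open row2); precharges=5
Acc 9: bank0 row4 -> MISS (open row4); precharges=6
Acc 10: bank0 row4 -> HIT
Acc 11: bank0 row0 -> MISS (open row0); precharges=7
Acc 12: bank1 row2 -> MISS (open row2); precharges=8
Acc 13: bank0 row2 -> MISS (open row2); precharges=9
Acc 14: bank1 row3 -> MISS (open row3); precharges=10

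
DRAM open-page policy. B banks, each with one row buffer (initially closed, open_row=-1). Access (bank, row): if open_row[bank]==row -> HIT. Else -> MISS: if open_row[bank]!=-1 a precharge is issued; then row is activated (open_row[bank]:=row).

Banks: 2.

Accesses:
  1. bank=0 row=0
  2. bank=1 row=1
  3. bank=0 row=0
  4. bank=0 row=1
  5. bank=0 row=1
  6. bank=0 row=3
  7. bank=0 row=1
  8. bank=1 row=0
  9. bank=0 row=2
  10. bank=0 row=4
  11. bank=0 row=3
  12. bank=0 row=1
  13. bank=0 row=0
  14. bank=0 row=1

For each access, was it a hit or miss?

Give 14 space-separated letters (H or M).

Acc 1: bank0 row0 -> MISS (open row0); precharges=0
Acc 2: bank1 row1 -> MISS (open row1); precharges=0
Acc 3: bank0 row0 -> HIT
Acc 4: bank0 row1 -> MISS (open row1); precharges=1
Acc 5: bank0 row1 -> HIT
Acc 6: bank0 row3 -> MISS (open row3); precharges=2
Acc 7: bank0 row1 -> MISS (open row1); precharges=3
Acc 8: bank1 row0 -> MISS (open row0); precharges=4
Acc 9: bank0 row2 -> MISS (open row2); precharges=5
Acc 10: bank0 row4 -> MISS (open row4); precharges=6
Acc 11: bank0 row3 -> MISS (open row3); precharges=7
Acc 12: bank0 row1 -> MISS (open row1); precharges=8
Acc 13: bank0 row0 -> MISS (open row0); precharges=9
Acc 14: bank0 row1 -> MISS (open row1); precharges=10

Answer: M M H M H M M M M M M M M M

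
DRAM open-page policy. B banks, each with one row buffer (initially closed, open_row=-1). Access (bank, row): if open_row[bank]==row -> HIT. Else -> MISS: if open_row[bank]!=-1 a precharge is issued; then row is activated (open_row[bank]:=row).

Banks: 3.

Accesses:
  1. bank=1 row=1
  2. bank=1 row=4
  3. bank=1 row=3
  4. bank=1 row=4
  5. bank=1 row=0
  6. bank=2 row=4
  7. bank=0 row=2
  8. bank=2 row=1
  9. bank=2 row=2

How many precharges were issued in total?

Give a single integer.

Answer: 6

Derivation:
Acc 1: bank1 row1 -> MISS (open row1); precharges=0
Acc 2: bank1 row4 -> MISS (open row4); precharges=1
Acc 3: bank1 row3 -> MISS (open row3); precharges=2
Acc 4: bank1 row4 -> MISS (open row4); precharges=3
Acc 5: bank1 row0 -> MISS (open row0); precharges=4
Acc 6: bank2 row4 -> MISS (open row4); precharges=4
Acc 7: bank0 row2 -> MISS (open row2); precharges=4
Acc 8: bank2 row1 -> MISS (open row1); precharges=5
Acc 9: bank2 row2 -> MISS (open row2); precharges=6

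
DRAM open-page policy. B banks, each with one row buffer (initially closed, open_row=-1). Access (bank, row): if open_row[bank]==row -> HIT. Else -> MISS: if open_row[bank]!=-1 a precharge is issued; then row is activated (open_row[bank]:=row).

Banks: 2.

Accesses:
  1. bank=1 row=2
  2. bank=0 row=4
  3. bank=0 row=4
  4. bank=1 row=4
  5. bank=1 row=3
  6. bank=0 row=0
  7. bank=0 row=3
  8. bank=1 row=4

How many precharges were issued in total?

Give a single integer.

Answer: 5

Derivation:
Acc 1: bank1 row2 -> MISS (open row2); precharges=0
Acc 2: bank0 row4 -> MISS (open row4); precharges=0
Acc 3: bank0 row4 -> HIT
Acc 4: bank1 row4 -> MISS (open row4); precharges=1
Acc 5: bank1 row3 -> MISS (open row3); precharges=2
Acc 6: bank0 row0 -> MISS (open row0); precharges=3
Acc 7: bank0 row3 -> MISS (open row3); precharges=4
Acc 8: bank1 row4 -> MISS (open row4); precharges=5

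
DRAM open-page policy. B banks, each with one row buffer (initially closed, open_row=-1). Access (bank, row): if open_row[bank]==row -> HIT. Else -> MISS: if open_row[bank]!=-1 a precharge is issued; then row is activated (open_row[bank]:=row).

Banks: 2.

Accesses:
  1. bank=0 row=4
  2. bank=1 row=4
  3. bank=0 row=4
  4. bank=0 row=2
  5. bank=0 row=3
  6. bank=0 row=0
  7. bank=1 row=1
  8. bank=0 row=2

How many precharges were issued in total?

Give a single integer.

Acc 1: bank0 row4 -> MISS (open row4); precharges=0
Acc 2: bank1 row4 -> MISS (open row4); precharges=0
Acc 3: bank0 row4 -> HIT
Acc 4: bank0 row2 -> MISS (open row2); precharges=1
Acc 5: bank0 row3 -> MISS (open row3); precharges=2
Acc 6: bank0 row0 -> MISS (open row0); precharges=3
Acc 7: bank1 row1 -> MISS (open row1); precharges=4
Acc 8: bank0 row2 -> MISS (open row2); precharges=5

Answer: 5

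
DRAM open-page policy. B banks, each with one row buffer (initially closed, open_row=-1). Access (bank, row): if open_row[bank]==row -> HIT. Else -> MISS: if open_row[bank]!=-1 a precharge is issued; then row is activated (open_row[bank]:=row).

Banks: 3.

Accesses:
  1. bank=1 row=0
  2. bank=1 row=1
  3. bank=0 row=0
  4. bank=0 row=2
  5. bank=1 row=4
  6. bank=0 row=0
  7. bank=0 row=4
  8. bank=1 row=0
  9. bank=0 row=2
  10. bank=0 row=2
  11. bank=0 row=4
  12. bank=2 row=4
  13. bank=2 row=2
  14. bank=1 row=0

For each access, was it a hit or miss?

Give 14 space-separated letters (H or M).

Acc 1: bank1 row0 -> MISS (open row0); precharges=0
Acc 2: bank1 row1 -> MISS (open row1); precharges=1
Acc 3: bank0 row0 -> MISS (open row0); precharges=1
Acc 4: bank0 row2 -> MISS (open row2); precharges=2
Acc 5: bank1 row4 -> MISS (open row4); precharges=3
Acc 6: bank0 row0 -> MISS (open row0); precharges=4
Acc 7: bank0 row4 -> MISS (open row4); precharges=5
Acc 8: bank1 row0 -> MISS (open row0); precharges=6
Acc 9: bank0 row2 -> MISS (open row2); precharges=7
Acc 10: bank0 row2 -> HIT
Acc 11: bank0 row4 -> MISS (open row4); precharges=8
Acc 12: bank2 row4 -> MISS (open row4); precharges=8
Acc 13: bank2 row2 -> MISS (open row2); precharges=9
Acc 14: bank1 row0 -> HIT

Answer: M M M M M M M M M H M M M H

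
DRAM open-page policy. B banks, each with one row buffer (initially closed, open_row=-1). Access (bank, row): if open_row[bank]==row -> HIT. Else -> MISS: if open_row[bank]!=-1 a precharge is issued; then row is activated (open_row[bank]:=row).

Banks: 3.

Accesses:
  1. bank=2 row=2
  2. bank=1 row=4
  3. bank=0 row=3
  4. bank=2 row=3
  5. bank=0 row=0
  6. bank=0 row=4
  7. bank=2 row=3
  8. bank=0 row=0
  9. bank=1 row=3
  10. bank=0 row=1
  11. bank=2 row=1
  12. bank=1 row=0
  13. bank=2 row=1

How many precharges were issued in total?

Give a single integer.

Acc 1: bank2 row2 -> MISS (open row2); precharges=0
Acc 2: bank1 row4 -> MISS (open row4); precharges=0
Acc 3: bank0 row3 -> MISS (open row3); precharges=0
Acc 4: bank2 row3 -> MISS (open row3); precharges=1
Acc 5: bank0 row0 -> MISS (open row0); precharges=2
Acc 6: bank0 row4 -> MISS (open row4); precharges=3
Acc 7: bank2 row3 -> HIT
Acc 8: bank0 row0 -> MISS (open row0); precharges=4
Acc 9: bank1 row3 -> MISS (open row3); precharges=5
Acc 10: bank0 row1 -> MISS (open row1); precharges=6
Acc 11: bank2 row1 -> MISS (open row1); precharges=7
Acc 12: bank1 row0 -> MISS (open row0); precharges=8
Acc 13: bank2 row1 -> HIT

Answer: 8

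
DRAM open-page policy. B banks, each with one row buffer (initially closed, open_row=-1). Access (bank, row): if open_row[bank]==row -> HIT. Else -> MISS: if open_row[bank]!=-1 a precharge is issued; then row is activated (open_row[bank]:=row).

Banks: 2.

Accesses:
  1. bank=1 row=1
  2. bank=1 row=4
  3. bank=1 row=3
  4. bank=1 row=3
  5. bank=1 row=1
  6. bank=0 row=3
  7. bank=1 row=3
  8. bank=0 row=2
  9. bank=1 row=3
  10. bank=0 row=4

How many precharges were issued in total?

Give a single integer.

Answer: 6

Derivation:
Acc 1: bank1 row1 -> MISS (open row1); precharges=0
Acc 2: bank1 row4 -> MISS (open row4); precharges=1
Acc 3: bank1 row3 -> MISS (open row3); precharges=2
Acc 4: bank1 row3 -> HIT
Acc 5: bank1 row1 -> MISS (open row1); precharges=3
Acc 6: bank0 row3 -> MISS (open row3); precharges=3
Acc 7: bank1 row3 -> MISS (open row3); precharges=4
Acc 8: bank0 row2 -> MISS (open row2); precharges=5
Acc 9: bank1 row3 -> HIT
Acc 10: bank0 row4 -> MISS (open row4); precharges=6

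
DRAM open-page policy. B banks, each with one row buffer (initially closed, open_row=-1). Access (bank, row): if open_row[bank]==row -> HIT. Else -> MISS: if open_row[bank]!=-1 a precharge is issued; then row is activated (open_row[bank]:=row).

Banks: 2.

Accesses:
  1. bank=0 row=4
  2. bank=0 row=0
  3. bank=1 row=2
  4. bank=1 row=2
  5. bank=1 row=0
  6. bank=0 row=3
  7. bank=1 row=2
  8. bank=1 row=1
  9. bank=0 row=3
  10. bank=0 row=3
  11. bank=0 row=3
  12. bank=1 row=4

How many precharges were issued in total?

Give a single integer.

Acc 1: bank0 row4 -> MISS (open row4); precharges=0
Acc 2: bank0 row0 -> MISS (open row0); precharges=1
Acc 3: bank1 row2 -> MISS (open row2); precharges=1
Acc 4: bank1 row2 -> HIT
Acc 5: bank1 row0 -> MISS (open row0); precharges=2
Acc 6: bank0 row3 -> MISS (open row3); precharges=3
Acc 7: bank1 row2 -> MISS (open row2); precharges=4
Acc 8: bank1 row1 -> MISS (open row1); precharges=5
Acc 9: bank0 row3 -> HIT
Acc 10: bank0 row3 -> HIT
Acc 11: bank0 row3 -> HIT
Acc 12: bank1 row4 -> MISS (open row4); precharges=6

Answer: 6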